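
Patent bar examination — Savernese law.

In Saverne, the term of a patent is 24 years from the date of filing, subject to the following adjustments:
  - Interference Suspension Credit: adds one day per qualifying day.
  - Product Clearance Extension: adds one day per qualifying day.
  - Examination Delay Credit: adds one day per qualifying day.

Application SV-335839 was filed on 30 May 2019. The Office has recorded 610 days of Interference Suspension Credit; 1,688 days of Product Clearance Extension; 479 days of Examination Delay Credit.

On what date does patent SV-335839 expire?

Base term: filing date + 24 years → 30 May 2043.
Interference Suspension Credit: +610 days → 29 January 2045.
Product Clearance Extension: +1688 days → 13 September 2049.
Examination Delay Credit: +479 days → 5 January 2051.

2051-01-05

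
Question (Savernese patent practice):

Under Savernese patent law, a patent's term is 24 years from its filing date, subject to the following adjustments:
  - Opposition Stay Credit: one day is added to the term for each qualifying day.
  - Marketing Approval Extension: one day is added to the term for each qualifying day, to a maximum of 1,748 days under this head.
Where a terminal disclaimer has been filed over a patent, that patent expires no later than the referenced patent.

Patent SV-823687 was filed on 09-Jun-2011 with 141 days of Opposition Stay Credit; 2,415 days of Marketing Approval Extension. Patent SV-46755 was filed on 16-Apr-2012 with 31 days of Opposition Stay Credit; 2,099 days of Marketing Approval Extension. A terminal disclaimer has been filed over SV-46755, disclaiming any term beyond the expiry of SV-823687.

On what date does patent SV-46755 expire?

2040-08-10

Natural term of SV-46755:
  Base: filing + 24 years → 16 April 2036.
  Opposition Stay Credit: +31 days → 17 May 2036.
  Marketing Approval Extension: 2099 days claimed exceeds the 1748-day cap, so +1748 days → 28 February 2041.
Expiry of referenced patent SV-823687:
  Base: filing + 24 years → 9 June 2035.
  Opposition Stay Credit: +141 days → 28 October 2035.
  Marketing Approval Extension: 2415 days claimed exceeds the 1748-day cap, so +1748 days → 10 August 2040.
Terminal disclaimer: SV-46755 expires on the earlier of 28 February 2041 and 10 August 2040.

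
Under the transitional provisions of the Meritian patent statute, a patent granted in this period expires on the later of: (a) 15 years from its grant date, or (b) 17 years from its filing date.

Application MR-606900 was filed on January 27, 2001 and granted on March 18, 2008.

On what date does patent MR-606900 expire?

(a) grant + 15 years → 18 March 2023.
(b) filing + 17 years → 27 January 2018.
Later of the two: 18 March 2023.

2023-03-18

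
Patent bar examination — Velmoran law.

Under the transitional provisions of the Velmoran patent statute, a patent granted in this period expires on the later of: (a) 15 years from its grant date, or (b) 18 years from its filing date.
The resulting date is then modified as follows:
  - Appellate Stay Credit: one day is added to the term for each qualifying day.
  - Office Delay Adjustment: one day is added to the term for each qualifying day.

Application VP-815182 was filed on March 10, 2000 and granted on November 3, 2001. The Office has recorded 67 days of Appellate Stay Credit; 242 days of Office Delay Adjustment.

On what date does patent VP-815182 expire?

2019-01-13

(a) grant + 15 years → 3 November 2016.
(b) filing + 18 years → 10 March 2018.
Later of the two: 10 March 2018.
Appellate Stay Credit: +67 days → 16 May 2018.
Office Delay Adjustment: +242 days → 13 January 2019.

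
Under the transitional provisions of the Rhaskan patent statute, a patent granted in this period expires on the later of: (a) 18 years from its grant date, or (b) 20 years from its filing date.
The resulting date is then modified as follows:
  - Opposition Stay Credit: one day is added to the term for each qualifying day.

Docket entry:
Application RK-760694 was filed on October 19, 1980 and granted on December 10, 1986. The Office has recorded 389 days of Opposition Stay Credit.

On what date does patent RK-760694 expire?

January 3, 2006

(a) grant + 18 years → 10 December 2004.
(b) filing + 20 years → 19 October 2000.
Later of the two: 10 December 2004.
Opposition Stay Credit: +389 days → 3 January 2006.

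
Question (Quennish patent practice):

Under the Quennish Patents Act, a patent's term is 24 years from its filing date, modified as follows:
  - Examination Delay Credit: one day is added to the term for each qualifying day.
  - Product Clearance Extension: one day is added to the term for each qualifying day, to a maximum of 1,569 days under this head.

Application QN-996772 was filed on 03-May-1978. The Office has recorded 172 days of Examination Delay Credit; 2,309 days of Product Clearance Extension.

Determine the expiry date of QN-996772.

February 7, 2007

Base term: filing date + 24 years → 3 May 2002.
Examination Delay Credit: +172 days → 22 October 2002.
Product Clearance Extension: 2309 days claimed exceeds the 1569-day cap, so +1569 days → 7 February 2007.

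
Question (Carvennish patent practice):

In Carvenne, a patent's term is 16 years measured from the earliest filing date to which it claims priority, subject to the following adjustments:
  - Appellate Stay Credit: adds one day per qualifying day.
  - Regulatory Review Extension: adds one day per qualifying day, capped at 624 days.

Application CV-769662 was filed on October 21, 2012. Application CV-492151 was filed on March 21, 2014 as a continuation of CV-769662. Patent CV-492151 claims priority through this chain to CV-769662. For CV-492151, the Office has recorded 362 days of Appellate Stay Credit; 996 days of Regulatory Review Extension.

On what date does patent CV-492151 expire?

Earliest priority filing: 21 October 2012.
Base term: 21 October 2012 + 16 years → 21 October 2028.
Appellate Stay Credit: +362 days → 18 October 2029.
Regulatory Review Extension: 996 days claimed exceeds the 624-day cap, so +624 days → 4 July 2031.

2031-07-04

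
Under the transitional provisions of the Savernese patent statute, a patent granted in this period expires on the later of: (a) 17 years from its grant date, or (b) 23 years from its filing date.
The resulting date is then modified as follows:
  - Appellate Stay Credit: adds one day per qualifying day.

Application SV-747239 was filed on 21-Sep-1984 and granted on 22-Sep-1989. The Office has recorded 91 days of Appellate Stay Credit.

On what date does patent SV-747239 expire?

December 21, 2007

(a) grant + 17 years → 22 September 2006.
(b) filing + 23 years → 21 September 2007.
Later of the two: 21 September 2007.
Appellate Stay Credit: +91 days → 21 December 2007.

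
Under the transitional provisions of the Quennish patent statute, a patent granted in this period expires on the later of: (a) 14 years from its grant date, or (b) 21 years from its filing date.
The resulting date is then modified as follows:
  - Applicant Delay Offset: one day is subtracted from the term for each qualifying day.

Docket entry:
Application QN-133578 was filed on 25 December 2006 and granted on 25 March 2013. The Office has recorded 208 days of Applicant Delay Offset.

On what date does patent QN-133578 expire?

May 31, 2027

(a) grant + 14 years → 25 March 2027.
(b) filing + 21 years → 25 December 2027.
Later of the two: 25 December 2027.
Applicant Delay Offset: −208 days → 31 May 2027.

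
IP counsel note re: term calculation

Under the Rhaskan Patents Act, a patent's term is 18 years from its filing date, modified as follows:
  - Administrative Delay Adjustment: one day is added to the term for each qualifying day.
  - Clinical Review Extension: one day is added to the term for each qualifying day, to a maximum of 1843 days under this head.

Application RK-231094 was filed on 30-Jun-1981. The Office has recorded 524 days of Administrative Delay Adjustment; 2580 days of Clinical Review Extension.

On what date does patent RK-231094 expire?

Base term: filing date + 18 years → 30 June 1999.
Administrative Delay Adjustment: +524 days → 5 December 2000.
Clinical Review Extension: 2580 days claimed exceeds the 1843-day cap, so +1843 days → 22 December 2005.

2005-12-22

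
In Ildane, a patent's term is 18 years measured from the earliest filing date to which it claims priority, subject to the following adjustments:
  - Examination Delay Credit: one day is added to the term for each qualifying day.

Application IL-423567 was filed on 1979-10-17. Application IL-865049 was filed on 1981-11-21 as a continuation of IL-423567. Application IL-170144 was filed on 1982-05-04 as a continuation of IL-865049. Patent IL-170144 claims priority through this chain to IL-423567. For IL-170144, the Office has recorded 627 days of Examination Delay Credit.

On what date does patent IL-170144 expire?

Earliest priority filing: 17 October 1979.
Base term: 17 October 1979 + 18 years → 17 October 1997.
Examination Delay Credit: +627 days → 6 July 1999.

1999-07-06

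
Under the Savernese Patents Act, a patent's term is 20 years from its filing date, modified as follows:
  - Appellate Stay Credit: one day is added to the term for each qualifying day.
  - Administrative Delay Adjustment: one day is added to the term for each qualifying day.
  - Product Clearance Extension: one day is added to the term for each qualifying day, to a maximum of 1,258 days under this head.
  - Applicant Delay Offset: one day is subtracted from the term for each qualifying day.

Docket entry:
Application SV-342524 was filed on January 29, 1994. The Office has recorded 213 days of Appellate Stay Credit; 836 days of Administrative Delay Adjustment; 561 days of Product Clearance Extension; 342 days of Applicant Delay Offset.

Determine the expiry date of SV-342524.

July 20, 2017

Base term: filing date + 20 years → 29 January 2014.
Appellate Stay Credit: +213 days → 30 August 2014.
Administrative Delay Adjustment: +836 days → 13 December 2016.
Product Clearance Extension: 561 days (within the 1258-day cap) → +561 days → 27 June 2018.
Applicant Delay Offset: −342 days → 20 July 2017.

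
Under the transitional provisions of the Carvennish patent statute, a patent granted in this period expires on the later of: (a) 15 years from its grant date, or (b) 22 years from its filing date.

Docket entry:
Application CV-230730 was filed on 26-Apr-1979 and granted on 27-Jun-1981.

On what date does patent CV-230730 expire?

(a) grant + 15 years → 27 June 1996.
(b) filing + 22 years → 26 April 2001.
Later of the two: 26 April 2001.

April 26, 2001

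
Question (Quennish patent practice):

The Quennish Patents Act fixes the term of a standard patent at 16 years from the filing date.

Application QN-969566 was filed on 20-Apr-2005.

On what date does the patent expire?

April 20, 2021

Filing date + 16 years → 20 April 2021.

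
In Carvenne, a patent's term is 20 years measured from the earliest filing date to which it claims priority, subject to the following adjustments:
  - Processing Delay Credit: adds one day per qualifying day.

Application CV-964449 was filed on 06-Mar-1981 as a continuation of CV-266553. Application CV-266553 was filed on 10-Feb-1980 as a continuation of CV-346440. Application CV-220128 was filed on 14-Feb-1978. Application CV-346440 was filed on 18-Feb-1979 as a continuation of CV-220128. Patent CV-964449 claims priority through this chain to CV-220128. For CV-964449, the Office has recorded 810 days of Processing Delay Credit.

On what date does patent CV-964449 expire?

May 4, 2000

Earliest priority filing: 14 February 1978.
Base term: 14 February 1978 + 20 years → 14 February 1998.
Processing Delay Credit: +810 days → 4 May 2000.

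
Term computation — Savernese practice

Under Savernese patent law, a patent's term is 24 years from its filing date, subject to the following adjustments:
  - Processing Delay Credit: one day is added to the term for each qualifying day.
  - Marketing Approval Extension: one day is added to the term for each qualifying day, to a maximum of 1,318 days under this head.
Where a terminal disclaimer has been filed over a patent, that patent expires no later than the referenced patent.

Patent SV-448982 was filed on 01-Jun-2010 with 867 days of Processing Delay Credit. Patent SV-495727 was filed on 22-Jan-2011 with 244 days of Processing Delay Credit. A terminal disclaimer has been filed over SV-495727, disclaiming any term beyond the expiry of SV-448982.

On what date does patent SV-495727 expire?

2035-09-23

Natural term of SV-495727:
  Base: filing + 24 years → 22 January 2035.
  Processing Delay Credit: +244 days → 23 September 2035.
Expiry of referenced patent SV-448982:
  Base: filing + 24 years → 1 June 2034.
  Processing Delay Credit: +867 days → 15 October 2036.
Terminal disclaimer: SV-495727 expires on the earlier of 23 September 2035 and 15 October 2036.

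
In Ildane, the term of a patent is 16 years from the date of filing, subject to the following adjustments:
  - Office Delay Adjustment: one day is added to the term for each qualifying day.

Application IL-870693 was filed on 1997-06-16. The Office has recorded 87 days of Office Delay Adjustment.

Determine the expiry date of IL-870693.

September 11, 2013

Base term: filing date + 16 years → 16 June 2013.
Office Delay Adjustment: +87 days → 11 September 2013.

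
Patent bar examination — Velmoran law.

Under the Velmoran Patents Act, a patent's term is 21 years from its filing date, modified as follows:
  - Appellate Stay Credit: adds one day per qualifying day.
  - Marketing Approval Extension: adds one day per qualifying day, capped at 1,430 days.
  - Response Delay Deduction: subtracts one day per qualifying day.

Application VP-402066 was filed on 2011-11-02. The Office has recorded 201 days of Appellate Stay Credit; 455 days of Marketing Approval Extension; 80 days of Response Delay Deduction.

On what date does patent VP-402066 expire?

June 1, 2034

Base term: filing date + 21 years → 2 November 2032.
Appellate Stay Credit: +201 days → 22 May 2033.
Marketing Approval Extension: 455 days (within the 1430-day cap) → +455 days → 20 August 2034.
Response Delay Deduction: −80 days → 1 June 2034.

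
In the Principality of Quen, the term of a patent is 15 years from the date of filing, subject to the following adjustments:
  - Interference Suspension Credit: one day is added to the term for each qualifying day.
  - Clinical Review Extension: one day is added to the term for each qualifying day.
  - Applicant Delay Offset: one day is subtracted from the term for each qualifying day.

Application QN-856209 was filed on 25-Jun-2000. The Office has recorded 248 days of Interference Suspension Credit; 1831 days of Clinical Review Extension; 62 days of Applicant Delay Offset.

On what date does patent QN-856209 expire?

Base term: filing date + 15 years → 25 June 2015.
Interference Suspension Credit: +248 days → 28 February 2016.
Clinical Review Extension: +1831 days → 4 March 2021.
Applicant Delay Offset: −62 days → 1 January 2021.

2021-01-01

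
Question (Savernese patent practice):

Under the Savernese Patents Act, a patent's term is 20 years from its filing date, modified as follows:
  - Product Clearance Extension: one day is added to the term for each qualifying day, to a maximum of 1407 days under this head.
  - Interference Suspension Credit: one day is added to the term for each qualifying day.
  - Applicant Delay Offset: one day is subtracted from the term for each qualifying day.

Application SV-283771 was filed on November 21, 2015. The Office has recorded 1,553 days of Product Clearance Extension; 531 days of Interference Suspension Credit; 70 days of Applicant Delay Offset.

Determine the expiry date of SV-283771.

Base term: filing date + 20 years → 21 November 2035.
Product Clearance Extension: 1553 days claimed exceeds the 1407-day cap, so +1407 days → 28 September 2039.
Interference Suspension Credit: +531 days → 12 March 2041.
Applicant Delay Offset: −70 days → 1 January 2041.

January 1, 2041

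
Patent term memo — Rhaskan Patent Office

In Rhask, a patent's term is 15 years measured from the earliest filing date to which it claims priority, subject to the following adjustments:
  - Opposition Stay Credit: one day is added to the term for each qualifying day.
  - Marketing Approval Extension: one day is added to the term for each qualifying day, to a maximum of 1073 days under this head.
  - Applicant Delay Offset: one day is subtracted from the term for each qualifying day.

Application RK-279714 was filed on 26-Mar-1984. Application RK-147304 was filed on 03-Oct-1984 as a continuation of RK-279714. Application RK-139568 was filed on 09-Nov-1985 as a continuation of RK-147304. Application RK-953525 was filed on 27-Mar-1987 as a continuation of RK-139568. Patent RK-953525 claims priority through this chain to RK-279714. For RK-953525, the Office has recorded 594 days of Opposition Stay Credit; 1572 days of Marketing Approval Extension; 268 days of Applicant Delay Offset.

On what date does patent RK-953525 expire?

2003-01-23

Earliest priority filing: 26 March 1984.
Base term: 26 March 1984 + 15 years → 26 March 1999.
Opposition Stay Credit: +594 days → 9 November 2000.
Marketing Approval Extension: 1572 days claimed exceeds the 1073-day cap, so +1073 days → 18 October 2003.
Applicant Delay Offset: −268 days → 23 January 2003.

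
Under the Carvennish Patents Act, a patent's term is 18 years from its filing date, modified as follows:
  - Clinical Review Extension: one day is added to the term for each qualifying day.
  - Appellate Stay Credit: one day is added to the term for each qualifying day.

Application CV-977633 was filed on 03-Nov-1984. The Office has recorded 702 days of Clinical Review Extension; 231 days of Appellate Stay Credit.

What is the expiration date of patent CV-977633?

May 24, 2005

Base term: filing date + 18 years → 3 November 2002.
Clinical Review Extension: +702 days → 5 October 2004.
Appellate Stay Credit: +231 days → 24 May 2005.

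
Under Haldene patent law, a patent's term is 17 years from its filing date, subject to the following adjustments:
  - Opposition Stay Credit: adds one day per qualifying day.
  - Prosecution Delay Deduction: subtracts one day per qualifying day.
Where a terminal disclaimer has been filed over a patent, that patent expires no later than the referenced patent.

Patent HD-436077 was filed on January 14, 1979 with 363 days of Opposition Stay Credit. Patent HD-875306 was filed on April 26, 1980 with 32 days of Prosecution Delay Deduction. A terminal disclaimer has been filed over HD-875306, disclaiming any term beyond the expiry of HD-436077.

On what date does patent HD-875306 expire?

January 11, 1997

Natural term of HD-875306:
  Base: filing + 17 years → 26 April 1997.
  Prosecution Delay Deduction: −32 days → 25 March 1997.
Expiry of referenced patent HD-436077:
  Base: filing + 17 years → 14 January 1996.
  Opposition Stay Credit: +363 days → 11 January 1997.
Terminal disclaimer: HD-875306 expires on the earlier of 25 March 1997 and 11 January 1997.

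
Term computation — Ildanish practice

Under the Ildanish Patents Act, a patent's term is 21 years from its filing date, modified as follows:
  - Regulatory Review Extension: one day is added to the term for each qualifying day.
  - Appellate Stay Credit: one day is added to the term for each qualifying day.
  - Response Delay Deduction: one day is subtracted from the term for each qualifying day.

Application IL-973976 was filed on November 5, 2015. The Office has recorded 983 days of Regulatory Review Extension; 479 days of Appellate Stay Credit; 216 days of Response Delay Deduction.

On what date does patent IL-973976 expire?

Base term: filing date + 21 years → 5 November 2036.
Regulatory Review Extension: +983 days → 16 July 2039.
Appellate Stay Credit: +479 days → 6 November 2040.
Response Delay Deduction: −216 days → 4 April 2040.

April 4, 2040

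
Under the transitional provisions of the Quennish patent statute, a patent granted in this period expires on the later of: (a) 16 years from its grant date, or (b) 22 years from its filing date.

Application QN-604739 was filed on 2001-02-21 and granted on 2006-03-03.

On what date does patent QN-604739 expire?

(a) grant + 16 years → 3 March 2022.
(b) filing + 22 years → 21 February 2023.
Later of the two: 21 February 2023.

2023-02-21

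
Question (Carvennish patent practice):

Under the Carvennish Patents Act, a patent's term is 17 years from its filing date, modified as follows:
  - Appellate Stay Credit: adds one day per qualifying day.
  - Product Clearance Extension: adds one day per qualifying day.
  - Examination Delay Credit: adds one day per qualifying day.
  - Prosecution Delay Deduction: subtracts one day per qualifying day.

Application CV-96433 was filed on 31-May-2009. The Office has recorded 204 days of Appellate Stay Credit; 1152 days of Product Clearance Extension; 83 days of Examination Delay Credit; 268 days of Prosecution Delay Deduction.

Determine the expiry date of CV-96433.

Base term: filing date + 17 years → 31 May 2026.
Appellate Stay Credit: +204 days → 21 December 2026.
Product Clearance Extension: +1152 days → 15 February 2030.
Examination Delay Credit: +83 days → 9 May 2030.
Prosecution Delay Deduction: −268 days → 14 August 2029.

2029-08-14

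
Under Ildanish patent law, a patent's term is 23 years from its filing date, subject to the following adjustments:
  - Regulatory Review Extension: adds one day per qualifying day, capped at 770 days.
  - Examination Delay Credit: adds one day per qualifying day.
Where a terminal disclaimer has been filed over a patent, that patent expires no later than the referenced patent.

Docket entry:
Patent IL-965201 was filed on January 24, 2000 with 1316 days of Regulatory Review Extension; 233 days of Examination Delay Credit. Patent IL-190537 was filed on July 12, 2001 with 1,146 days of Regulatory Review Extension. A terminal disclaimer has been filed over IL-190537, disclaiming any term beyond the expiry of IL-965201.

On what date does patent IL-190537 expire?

Natural term of IL-190537:
  Base: filing + 23 years → 12 July 2024.
  Regulatory Review Extension: 1146 days claimed exceeds the 770-day cap, so +770 days → 21 August 2026.
Expiry of referenced patent IL-965201:
  Base: filing + 23 years → 24 January 2023.
  Regulatory Review Extension: 1316 days claimed exceeds the 770-day cap, so +770 days → 4 March 2025.
  Examination Delay Credit: +233 days → 23 October 2025.
Terminal disclaimer: IL-190537 expires on the earlier of 21 August 2026 and 23 October 2025.

2025-10-23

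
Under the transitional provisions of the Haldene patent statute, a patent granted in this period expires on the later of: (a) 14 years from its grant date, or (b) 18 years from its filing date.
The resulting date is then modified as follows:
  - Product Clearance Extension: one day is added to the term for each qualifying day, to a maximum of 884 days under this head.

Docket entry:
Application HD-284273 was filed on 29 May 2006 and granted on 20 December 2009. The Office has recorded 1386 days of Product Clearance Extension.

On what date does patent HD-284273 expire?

(a) grant + 14 years → 20 December 2023.
(b) filing + 18 years → 29 May 2024.
Later of the two: 29 May 2024.
Product Clearance Extension: 1386 days claimed exceeds the 884-day cap, so +884 days → 30 October 2026.

October 30, 2026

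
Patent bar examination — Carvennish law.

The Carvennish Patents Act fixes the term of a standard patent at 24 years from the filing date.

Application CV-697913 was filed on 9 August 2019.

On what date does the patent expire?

2043-08-09

Filing date + 24 years → 9 August 2043.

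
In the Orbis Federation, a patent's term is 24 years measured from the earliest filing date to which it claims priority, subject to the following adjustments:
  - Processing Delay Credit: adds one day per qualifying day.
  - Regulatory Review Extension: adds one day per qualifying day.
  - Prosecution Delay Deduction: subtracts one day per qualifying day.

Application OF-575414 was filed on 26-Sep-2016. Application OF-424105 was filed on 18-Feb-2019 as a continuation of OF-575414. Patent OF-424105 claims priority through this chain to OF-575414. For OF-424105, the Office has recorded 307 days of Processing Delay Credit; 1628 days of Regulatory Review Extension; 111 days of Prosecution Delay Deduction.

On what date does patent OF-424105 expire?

2045-09-24

Earliest priority filing: 26 September 2016.
Base term: 26 September 2016 + 24 years → 26 September 2040.
Processing Delay Credit: +307 days → 30 July 2041.
Regulatory Review Extension: +1628 days → 13 January 2046.
Prosecution Delay Deduction: −111 days → 24 September 2045.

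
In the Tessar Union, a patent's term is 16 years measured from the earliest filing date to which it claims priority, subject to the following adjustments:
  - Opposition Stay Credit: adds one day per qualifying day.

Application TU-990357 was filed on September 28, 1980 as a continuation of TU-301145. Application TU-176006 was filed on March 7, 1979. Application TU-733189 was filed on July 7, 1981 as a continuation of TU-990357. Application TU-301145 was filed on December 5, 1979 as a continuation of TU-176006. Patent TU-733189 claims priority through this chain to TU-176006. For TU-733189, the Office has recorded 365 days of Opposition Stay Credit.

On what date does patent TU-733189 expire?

Earliest priority filing: 7 March 1979.
Base term: 7 March 1979 + 16 years → 7 March 1995.
Opposition Stay Credit: +365 days → 6 March 1996.

March 6, 1996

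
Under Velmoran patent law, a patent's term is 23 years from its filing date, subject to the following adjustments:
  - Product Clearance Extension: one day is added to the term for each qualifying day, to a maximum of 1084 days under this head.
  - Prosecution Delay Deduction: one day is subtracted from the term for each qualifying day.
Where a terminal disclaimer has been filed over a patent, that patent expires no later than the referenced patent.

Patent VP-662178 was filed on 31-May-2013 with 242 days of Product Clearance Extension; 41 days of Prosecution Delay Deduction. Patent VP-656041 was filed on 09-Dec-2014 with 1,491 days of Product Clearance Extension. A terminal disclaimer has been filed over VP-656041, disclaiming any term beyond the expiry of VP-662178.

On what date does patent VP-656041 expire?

Natural term of VP-656041:
  Base: filing + 23 years → 9 December 2037.
  Product Clearance Extension: 1491 days claimed exceeds the 1084-day cap, so +1084 days → 27 November 2040.
Expiry of referenced patent VP-662178:
  Base: filing + 23 years → 31 May 2036.
  Product Clearance Extension: 242 days (within the 1084-day cap) → +242 days → 28 January 2037.
  Prosecution Delay Deduction: −41 days → 18 December 2036.
Terminal disclaimer: VP-656041 expires on the earlier of 27 November 2040 and 18 December 2036.

2036-12-18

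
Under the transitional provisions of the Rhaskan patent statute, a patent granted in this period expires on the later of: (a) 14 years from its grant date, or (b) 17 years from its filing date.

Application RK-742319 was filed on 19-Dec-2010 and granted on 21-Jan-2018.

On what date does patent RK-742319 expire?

January 21, 2032

(a) grant + 14 years → 21 January 2032.
(b) filing + 17 years → 19 December 2027.
Later of the two: 21 January 2032.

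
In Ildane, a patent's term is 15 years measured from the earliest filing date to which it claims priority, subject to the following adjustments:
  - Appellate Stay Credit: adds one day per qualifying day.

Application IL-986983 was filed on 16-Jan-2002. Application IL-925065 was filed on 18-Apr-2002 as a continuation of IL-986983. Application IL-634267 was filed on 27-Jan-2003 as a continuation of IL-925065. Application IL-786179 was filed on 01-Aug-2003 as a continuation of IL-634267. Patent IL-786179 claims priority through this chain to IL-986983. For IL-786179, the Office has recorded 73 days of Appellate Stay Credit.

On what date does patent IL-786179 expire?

March 30, 2017

Earliest priority filing: 16 January 2002.
Base term: 16 January 2002 + 15 years → 16 January 2017.
Appellate Stay Credit: +73 days → 30 March 2017.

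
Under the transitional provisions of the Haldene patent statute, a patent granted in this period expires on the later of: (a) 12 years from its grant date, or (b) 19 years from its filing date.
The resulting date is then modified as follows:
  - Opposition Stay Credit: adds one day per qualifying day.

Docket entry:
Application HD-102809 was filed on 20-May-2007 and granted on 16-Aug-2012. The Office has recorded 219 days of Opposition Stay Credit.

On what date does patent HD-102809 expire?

December 25, 2026

(a) grant + 12 years → 16 August 2024.
(b) filing + 19 years → 20 May 2026.
Later of the two: 20 May 2026.
Opposition Stay Credit: +219 days → 25 December 2026.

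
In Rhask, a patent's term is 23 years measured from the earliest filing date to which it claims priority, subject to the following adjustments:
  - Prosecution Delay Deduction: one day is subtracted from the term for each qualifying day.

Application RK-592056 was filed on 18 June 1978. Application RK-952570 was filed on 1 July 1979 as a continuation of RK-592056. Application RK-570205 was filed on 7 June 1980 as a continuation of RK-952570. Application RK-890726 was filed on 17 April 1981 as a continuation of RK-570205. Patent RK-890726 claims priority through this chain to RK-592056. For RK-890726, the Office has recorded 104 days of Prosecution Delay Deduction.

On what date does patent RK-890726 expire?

2001-03-06

Earliest priority filing: 18 June 1978.
Base term: 18 June 1978 + 23 years → 18 June 2001.
Prosecution Delay Deduction: −104 days → 6 March 2001.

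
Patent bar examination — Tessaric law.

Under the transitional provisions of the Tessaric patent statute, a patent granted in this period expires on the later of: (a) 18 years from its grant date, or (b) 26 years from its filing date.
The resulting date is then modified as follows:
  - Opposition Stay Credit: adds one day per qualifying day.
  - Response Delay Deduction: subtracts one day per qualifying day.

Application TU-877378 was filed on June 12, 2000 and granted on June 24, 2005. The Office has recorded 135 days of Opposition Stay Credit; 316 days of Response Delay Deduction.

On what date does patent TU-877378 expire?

(a) grant + 18 years → 24 June 2023.
(b) filing + 26 years → 12 June 2026.
Later of the two: 12 June 2026.
Opposition Stay Credit: +135 days → 25 October 2026.
Response Delay Deduction: −316 days → 13 December 2025.

2025-12-13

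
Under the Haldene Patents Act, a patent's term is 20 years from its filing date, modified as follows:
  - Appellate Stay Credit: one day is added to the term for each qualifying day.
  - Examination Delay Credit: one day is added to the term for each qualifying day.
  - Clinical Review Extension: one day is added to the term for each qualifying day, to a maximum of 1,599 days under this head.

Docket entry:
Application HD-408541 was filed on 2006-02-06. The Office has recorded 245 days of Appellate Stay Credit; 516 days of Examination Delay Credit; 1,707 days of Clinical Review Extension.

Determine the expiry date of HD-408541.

Base term: filing date + 20 years → 6 February 2026.
Appellate Stay Credit: +245 days → 9 October 2026.
Examination Delay Credit: +516 days → 8 March 2028.
Clinical Review Extension: 1707 days claimed exceeds the 1599-day cap, so +1599 days → 24 July 2032.

July 24, 2032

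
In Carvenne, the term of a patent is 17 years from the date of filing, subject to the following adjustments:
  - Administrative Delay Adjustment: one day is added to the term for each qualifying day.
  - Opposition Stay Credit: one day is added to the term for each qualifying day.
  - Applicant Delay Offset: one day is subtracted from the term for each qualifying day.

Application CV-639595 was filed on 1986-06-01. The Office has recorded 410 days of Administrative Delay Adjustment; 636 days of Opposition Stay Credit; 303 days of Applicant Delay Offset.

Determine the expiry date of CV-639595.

2005-06-13

Base term: filing date + 17 years → 1 June 2003.
Administrative Delay Adjustment: +410 days → 15 July 2004.
Opposition Stay Credit: +636 days → 12 April 2006.
Applicant Delay Offset: −303 days → 13 June 2005.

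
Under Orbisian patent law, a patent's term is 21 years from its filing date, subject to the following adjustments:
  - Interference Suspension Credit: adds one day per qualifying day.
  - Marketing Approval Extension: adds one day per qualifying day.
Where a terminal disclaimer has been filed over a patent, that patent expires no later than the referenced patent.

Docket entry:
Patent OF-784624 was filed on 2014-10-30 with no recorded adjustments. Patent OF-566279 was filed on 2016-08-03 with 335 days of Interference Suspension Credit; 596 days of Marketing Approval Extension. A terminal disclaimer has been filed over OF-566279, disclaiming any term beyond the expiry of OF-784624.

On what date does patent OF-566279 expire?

Natural term of OF-566279:
  Base: filing + 21 years → 3 August 2037.
  Interference Suspension Credit: +335 days → 4 July 2038.
  Marketing Approval Extension: +596 days → 20 February 2040.
Expiry of referenced patent OF-784624:
  Base: filing + 21 years → 30 October 2035.
Terminal disclaimer: OF-566279 expires on the earlier of 20 February 2040 and 30 October 2035.

October 30, 2035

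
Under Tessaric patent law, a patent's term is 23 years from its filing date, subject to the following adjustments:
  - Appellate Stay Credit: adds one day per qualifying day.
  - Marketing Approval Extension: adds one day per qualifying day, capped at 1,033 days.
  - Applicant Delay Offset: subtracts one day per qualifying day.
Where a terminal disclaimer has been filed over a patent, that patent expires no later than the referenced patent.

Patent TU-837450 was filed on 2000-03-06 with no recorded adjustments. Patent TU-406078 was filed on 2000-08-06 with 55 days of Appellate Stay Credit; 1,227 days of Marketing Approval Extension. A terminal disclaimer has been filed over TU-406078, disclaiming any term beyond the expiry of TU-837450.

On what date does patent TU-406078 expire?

2023-03-06

Natural term of TU-406078:
  Base: filing + 23 years → 6 August 2023.
  Appellate Stay Credit: +55 days → 30 September 2023.
  Marketing Approval Extension: 1227 days claimed exceeds the 1033-day cap, so +1033 days → 29 July 2026.
Expiry of referenced patent TU-837450:
  Base: filing + 23 years → 6 March 2023.
Terminal disclaimer: TU-406078 expires on the earlier of 29 July 2026 and 6 March 2023.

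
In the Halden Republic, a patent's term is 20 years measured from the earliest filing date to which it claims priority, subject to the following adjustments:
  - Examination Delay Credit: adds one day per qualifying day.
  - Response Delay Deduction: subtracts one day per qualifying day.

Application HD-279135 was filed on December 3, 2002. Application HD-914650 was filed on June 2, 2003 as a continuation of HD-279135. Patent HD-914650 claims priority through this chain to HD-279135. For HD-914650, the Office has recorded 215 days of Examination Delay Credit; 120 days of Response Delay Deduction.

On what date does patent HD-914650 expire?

Earliest priority filing: 3 December 2002.
Base term: 3 December 2002 + 20 years → 3 December 2022.
Examination Delay Credit: +215 days → 6 July 2023.
Response Delay Deduction: −120 days → 8 March 2023.

2023-03-08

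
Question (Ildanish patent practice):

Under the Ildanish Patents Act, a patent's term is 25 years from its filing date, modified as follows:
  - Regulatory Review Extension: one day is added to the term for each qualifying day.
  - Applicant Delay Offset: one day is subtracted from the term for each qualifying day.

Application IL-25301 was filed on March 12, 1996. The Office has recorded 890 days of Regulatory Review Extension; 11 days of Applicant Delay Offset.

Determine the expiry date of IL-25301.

Base term: filing date + 25 years → 12 March 2021.
Regulatory Review Extension: +890 days → 19 August 2023.
Applicant Delay Offset: −11 days → 8 August 2023.

2023-08-08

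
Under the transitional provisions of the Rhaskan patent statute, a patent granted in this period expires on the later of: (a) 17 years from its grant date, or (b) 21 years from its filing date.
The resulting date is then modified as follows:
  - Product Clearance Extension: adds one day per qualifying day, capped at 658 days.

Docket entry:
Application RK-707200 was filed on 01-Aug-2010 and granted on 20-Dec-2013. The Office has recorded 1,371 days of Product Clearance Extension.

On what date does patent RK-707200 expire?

2033-05-20

(a) grant + 17 years → 20 December 2030.
(b) filing + 21 years → 1 August 2031.
Later of the two: 1 August 2031.
Product Clearance Extension: 1371 days claimed exceeds the 658-day cap, so +658 days → 20 May 2033.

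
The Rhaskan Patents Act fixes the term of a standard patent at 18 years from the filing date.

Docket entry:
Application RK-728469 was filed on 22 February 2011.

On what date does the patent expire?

2029-02-22

Filing date + 18 years → 22 February 2029.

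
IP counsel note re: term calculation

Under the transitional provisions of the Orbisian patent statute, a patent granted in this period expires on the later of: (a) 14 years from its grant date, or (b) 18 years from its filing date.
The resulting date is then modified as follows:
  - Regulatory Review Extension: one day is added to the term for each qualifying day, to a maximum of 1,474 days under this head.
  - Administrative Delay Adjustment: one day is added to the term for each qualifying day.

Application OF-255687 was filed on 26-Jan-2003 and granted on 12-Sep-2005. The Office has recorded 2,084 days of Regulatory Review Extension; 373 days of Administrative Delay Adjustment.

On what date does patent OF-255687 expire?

2026-02-16

(a) grant + 14 years → 12 September 2019.
(b) filing + 18 years → 26 January 2021.
Later of the two: 26 January 2021.
Regulatory Review Extension: 2084 days claimed exceeds the 1474-day cap, so +1474 days → 8 February 2025.
Administrative Delay Adjustment: +373 days → 16 February 2026.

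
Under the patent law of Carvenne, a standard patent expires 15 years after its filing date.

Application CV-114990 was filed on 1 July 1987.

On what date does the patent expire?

July 1, 2002

Filing date + 15 years → 1 July 2002.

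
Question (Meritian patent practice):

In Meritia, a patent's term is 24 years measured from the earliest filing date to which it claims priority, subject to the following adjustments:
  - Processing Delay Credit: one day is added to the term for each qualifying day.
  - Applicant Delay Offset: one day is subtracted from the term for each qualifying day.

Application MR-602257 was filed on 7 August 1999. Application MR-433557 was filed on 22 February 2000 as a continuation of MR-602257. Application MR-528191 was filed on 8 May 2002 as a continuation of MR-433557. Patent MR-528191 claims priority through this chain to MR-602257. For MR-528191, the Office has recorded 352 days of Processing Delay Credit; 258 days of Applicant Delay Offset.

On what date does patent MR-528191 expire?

November 9, 2023

Earliest priority filing: 7 August 1999.
Base term: 7 August 1999 + 24 years → 7 August 2023.
Processing Delay Credit: +352 days → 24 July 2024.
Applicant Delay Offset: −258 days → 9 November 2023.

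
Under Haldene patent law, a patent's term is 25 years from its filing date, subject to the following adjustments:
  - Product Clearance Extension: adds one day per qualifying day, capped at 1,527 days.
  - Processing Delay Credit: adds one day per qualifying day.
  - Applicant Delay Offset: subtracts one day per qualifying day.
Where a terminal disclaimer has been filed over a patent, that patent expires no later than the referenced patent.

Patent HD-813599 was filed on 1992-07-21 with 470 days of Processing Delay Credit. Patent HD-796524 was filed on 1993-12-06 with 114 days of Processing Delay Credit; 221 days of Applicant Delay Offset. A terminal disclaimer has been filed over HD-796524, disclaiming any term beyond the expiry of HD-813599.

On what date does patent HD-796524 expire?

2018-08-21

Natural term of HD-796524:
  Base: filing + 25 years → 6 December 2018.
  Processing Delay Credit: +114 days → 30 March 2019.
  Applicant Delay Offset: −221 days → 21 August 2018.
Expiry of referenced patent HD-813599:
  Base: filing + 25 years → 21 July 2017.
  Processing Delay Credit: +470 days → 3 November 2018.
Terminal disclaimer: HD-796524 expires on the earlier of 21 August 2018 and 3 November 2018.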